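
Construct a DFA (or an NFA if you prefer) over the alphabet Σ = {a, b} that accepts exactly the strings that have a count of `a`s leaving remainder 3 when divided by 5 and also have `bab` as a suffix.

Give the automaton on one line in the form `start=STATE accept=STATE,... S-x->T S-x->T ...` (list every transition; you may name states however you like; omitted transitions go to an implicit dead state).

Build one automaton per condition and run them in lockstep. One (5 states) tracks the count of `a`s modulo 5; the other (4 states) tracks how much of the suffix `bab` has currently been matched. Each combined state is a pair, one component from each; accept when both components accept.
          a    b  
>  q0     q1   q2 
   q1     q3   q4 
   q2     q5   q2 
   q3     q6   q7 
   q4     q8   q4 
   q5     q3   q9 
   q6    q10  q11 
   q7    q12   q7 
   q8     q6  q13 
   q9     q8   q4 
   q10    q0  q14 
   q11   q15  q11 
   q12   q10  q16 
   q13   q12   q7 
   q14   q17  q14 
   q15    q0  q18 
 * q16   q15  q11 
   q17    q1  q19 
   q18   q17  q14 
   q19    q5   q2 
(> = start, * = accepting)

start=q0 accept=q16 q0-a->q1 q0-b->q2 q1-a->q3 q1-b->q4 q2-a->q5 q2-b->q2 q3-a->q6 q3-b->q7 q4-a->q8 q4-b->q4 q5-a->q3 q5-b->q9 q6-a->q10 q6-b->q11 q7-a->q12 q7-b->q7 q8-a->q6 q8-b->q13 q9-a->q8 q9-b->q4 q10-a->q0 q10-b->q14 q11-a->q15 q11-b->q11 q12-a->q10 q12-b->q16 q13-a->q12 q13-b->q7 q14-a->q17 q14-b->q14 q15-a->q0 q15-b->q18 q16-a->q15 q16-b->q11 q17-a->q1 q17-b->q19 q18-a->q17 q18-b->q14 q19-a->q5 q19-b->q2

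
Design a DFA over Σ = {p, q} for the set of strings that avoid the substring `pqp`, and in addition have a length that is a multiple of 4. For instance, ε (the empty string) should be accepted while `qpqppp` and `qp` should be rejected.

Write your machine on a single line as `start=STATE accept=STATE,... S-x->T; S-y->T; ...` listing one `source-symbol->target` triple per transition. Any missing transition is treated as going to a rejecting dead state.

start=s0; accept=s0,s10,s11; s0-p->s1; s0-q->s2; s1-p->s3; s1-q->s4; s2-p->s3; s2-q->s5; s3-p->s6; s3-q->s7; s4-p->s8; s4-q->s9; s5-p->s6; s5-q->s9; s6-p->s10; s6-q->s11; s7-p->s8; s7-q->s0; s8-p->s8; s8-q->s8; s9-p->s10; s9-q->s0; s10-p->s1; s10-q->s12; s11-p->s8; s11-q->s2; s12-p->s8; s12-q->s5

Run two small machines in parallel and take their product. One (4 states) tracks partial matches of the forbidden pattern `pqp`; the other (4 states) tracks the input length modulo 4. Each combined state is a pair, one component from each; accept when both components accept. After merging equivalent states the machine shrinks.
          p    q  
>* s0     s1   s2 
   s1     s3   s4 
   s2     s3   s5 
   s3     s6   s7 
   s4     s8   s9 
   s5     s6   s9 
   s6    s10  s11 
   s7     s8   s0 
   s8     s8   s8 
   s9    s10   s0 
 * s10    s1  s12 
 * s11    s8   s2 
   s12    s8   s5 
(> = start, * = accepting)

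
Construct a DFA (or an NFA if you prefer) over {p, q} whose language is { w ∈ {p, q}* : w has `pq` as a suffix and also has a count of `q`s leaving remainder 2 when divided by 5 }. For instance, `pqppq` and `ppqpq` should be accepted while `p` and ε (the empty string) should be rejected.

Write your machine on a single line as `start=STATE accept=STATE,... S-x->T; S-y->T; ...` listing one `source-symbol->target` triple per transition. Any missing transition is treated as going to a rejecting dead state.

start=A; accept=E; A-p->A; A-q->B; B-p->C; B-q->D; C-p->C; C-q->E; D-p->D; D-q->F; E-p->D; E-q->F; F-p->F; F-q->G; G-p->G; G-q->A

Handle the two conditions separately and then intersect. The first has 3 states tracking how much of the suffix `pq` has currently been matched; the second has 5 states tracking the count of `q`s modulo 5. A product state is a pair (one from each), accepting exactly when both do. Minimizing collapses redundant product states.
A 7-state machine:
       p  q 
>  A   A  B 
   B   C  D 
   C   C  E 
   D   D  F 
 * E   D  F 
   F   F  G 
   G   G  A 
(> = start, * = accepting)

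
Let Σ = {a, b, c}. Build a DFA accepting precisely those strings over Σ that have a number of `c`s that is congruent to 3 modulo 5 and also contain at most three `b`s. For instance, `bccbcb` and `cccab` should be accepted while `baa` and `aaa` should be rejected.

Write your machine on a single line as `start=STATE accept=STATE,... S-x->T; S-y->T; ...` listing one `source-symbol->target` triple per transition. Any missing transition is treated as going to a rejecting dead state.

Build one automaton per condition and run them in lockstep. The first has 5 states tracking the count of `c`s modulo 5; the second has 5 states tracking the count of `b`s, saturating at 4. A product state is a pair (one from each), accepting exactly when both do. After merging equivalent states the machine shrinks.
21 states suffice.
          a    b    c  
>  s0     s0   s1   s2 
   s1     s1   s3   s4 
   s2     s2   s4   s5 
   s3     s3   s6   s7 
   s4     s4   s7   s8 
   s5     s5   s8   s9 
   s6     s6  s10  s11 
   s7     s7  s11  s12 
   s8     s8  s12  s13 
 * s9     s9  s13  s14 
   s10   s10  s10  s10 
   s11   s11  s10  s15 
   s12   s12  s15  s16 
 * s13   s13  s16  s17 
   s14   s14  s17   s0 
   s15   s15  s10  s18 
 * s16   s16  s18  s19 
   s17   s17  s19   s1 
 * s18   s18  s10  s20 
   s19   s19  s20   s3 
   s20   s20  s10   s6 
(> = start, * = accepting)

start=s0; accept=s9,s13,s16,s18; s0-a->s0; s0-b->s1; s0-c->s2; s1-a->s1; s1-b->s3; s1-c->s4; s2-a->s2; s2-b->s4; s2-c->s5; s3-a->s3; s3-b->s6; s3-c->s7; s4-a->s4; s4-b->s7; s4-c->s8; s5-a->s5; s5-b->s8; s5-c->s9; s6-a->s6; s6-b->s10; s6-c->s11; s7-a->s7; s7-b->s11; s7-c->s12; s8-a->s8; s8-b->s12; s8-c->s13; s9-a->s9; s9-b->s13; s9-c->s14; s10-a->s10; s10-b->s10; s10-c->s10; s11-a->s11; s11-b->s10; s11-c->s15; s12-a->s12; s12-b->s15; s12-c->s16; s13-a->s13; s13-b->s16; s13-c->s17; s14-a->s14; s14-b->s17; s14-c->s0; s15-a->s15; s15-b->s10; s15-c->s18; s16-a->s16; s16-b->s18; s16-c->s19; s17-a->s17; s17-b->s19; s17-c->s1; s18-a->s18; s18-b->s10; s18-c->s20; s19-a->s19; s19-b->s20; s19-c->s3; s20-a->s20; s20-b->s10; s20-c->s6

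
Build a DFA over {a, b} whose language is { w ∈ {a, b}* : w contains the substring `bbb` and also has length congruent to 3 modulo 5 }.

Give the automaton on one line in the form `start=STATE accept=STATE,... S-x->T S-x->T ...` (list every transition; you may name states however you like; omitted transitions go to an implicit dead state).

Run two small machines in parallel and take their product. The first has 4 states tracking whether and how much of `bbb` has been seen; the second has 5 states tracking the input length modulo 5. A product state is a pair (one from each), accepting exactly when both do.
With 20 states:
          a    b  
>  S0     S1   S2 
   S1     S3   S4 
   S2     S3   S5 
   S3     S6   S7 
   S4     S6   S8 
   S5     S6   S9 
   S6    S10  S11 
   S7    S10  S12 
   S8    S10  S13 
 * S9    S13  S13 
   S10    S0  S14 
   S11    S0  S15 
   S12    S0  S16 
   S13   S16  S16 
   S14    S1  S17 
   S15    S1  S18 
   S16   S18  S18 
   S17    S3  S19 
   S18   S19  S19 
   S19    S9   S9 
(> = start, * = accepting)

start=S0 accept=S9 S0-a->S1 S0-b->S2 S1-a->S3 S1-b->S4 S2-a->S3 S2-b->S5 S3-a->S6 S3-b->S7 S4-a->S6 S4-b->S8 S5-a->S6 S5-b->S9 S6-a->S10 S6-b->S11 S7-a->S10 S7-b->S12 S8-a->S10 S8-b->S13 S9-a->S13 S9-b->S13 S10-a->S0 S10-b->S14 S11-a->S0 S11-b->S15 S12-a->S0 S12-b->S16 S13-a->S16 S13-b->S16 S14-a->S1 S14-b->S17 S15-a->S1 S15-b->S18 S16-a->S18 S16-b->S18 S17-a->S3 S17-b->S19 S18-a->S19 S18-b->S19 S19-a->S9 S19-b->S9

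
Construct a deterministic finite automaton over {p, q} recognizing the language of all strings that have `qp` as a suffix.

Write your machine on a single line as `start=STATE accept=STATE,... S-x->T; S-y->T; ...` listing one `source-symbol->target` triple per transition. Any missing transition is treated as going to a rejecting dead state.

Let each state record the length of the longest suffix of the input read so far that is also a prefix of `qp`. s1 means the last symbol is `q`; s2 means the last 2 symbols are `qp`. Accept only at s2, where the string currently ends in `qp`.
A 3-state machine:
        p   q  
>  s0   s0  s1 
   s1   s2  s1 
 * s2   s0  s1 
(> = start, * = accepting)

start=s0; accept=s2; s0-p->s0; s0-q->s1; s1-p->s2; s1-q->s1; s2-p->s0; s2-q->s1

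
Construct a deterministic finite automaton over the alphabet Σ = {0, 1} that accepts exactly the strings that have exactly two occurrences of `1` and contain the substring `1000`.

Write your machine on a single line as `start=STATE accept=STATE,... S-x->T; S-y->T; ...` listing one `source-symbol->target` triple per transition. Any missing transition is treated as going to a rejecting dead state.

start=q0; accept=q9; q0-0->q0; q0-1->q1; q1-0->q2; q1-1->q3; q2-0->q4; q2-1->q3; q3-0->q5; q3-1->q6; q4-0->q7; q4-1->q3; q5-0->q8; q5-1->q6; q6-0->q6; q6-1->q6; q7-0->q7; q7-1->q9; q8-0->q9; q8-1->q6; q9-0->q9; q9-1->q6

Run two small machines in parallel and take their product. One (4 states) tracks the count of `1`s, saturating at 3; the other (5 states) tracks whether and how much of `1000` has been seen. Each combined state is a pair, one component from each; accept when both components accept. Equivalent product states are then merged.
10 states suffice.
        0   1  
>  q0   q0  q1 
   q1   q2  q3 
   q2   q4  q3 
   q3   q5  q6 
   q4   q7  q3 
   q5   q8  q6 
   q6   q6  q6 
   q7   q7  q9 
   q8   q9  q6 
 * q9   q9  q6 
(> = start, * = accepting)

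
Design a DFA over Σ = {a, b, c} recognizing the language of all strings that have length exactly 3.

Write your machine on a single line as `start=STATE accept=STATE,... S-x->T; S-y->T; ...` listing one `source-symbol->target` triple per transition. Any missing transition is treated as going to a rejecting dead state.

start=q0; accept=q3; q0-a->q1; q0-b->q1; q0-c->q1; q1-a->q2; q1-b->q2; q1-c->q2; q2-a->q3; q2-b->q3; q2-c->q3; q3-a->q4; q3-b->q4; q3-c->q4; q4-a->q4; q4-b->q4; q4-c->q4

Count input length up to 4: every symbol moves from q0 toward q4, which means 'more than 3' and absorbs. Accept from {q3}.
With 5 states:
        a   b   c  
>  q0   q1  q1  q1 
   q1   q2  q2  q2 
   q2   q3  q3  q3 
 * q3   q4  q4  q4 
   q4   q4  q4  q4 
(> = start, * = accepting)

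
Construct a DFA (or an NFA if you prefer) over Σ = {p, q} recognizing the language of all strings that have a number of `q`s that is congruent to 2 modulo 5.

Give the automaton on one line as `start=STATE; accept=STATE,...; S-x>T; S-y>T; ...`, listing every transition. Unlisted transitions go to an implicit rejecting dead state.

start=S0; accept=S2; S0-p>S0; S0-q>S1; S1-p>S1; S1-q>S2; S2-p>S2; S2-q>S3; S3-p>S3; S3-q>S4; S4-p>S4; S4-q>S0

The only thing that matters is how many `q`s have appeared, reduced mod 5. Use one state per residue: S0 for 0, …, S4 for 4. Reading `q` moves to the next residue; anything else stays put. S2 is accepting.
5 states suffice.
        p   q  
>  S0   S0  S1 
   S1   S1  S2 
 * S2   S2  S3 
   S3   S3  S4 
   S4   S4  S0 
(> = start, * = accepting)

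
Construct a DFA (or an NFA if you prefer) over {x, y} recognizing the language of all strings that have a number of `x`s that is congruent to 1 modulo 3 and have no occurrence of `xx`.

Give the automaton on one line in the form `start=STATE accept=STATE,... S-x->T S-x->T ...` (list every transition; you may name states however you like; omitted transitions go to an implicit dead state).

Build one automaton per condition and run them in lockstep. One (3 states) tracks the count of `x`s modulo 3; the other (3 states) tracks partial matches of the forbidden pattern `xx`. Each combined state is a pair, one component from each; accept when both components accept.
With 9 states:
        x   y  
>  S0   S1  S0 
 * S1   S2  S3 
   S2   S4  S2 
 * S3   S5  S3 
   S4   S6  S4 
   S5   S4  S7 
   S6   S2  S6 
   S7   S8  S7 
   S8   S6  S0 
(> = start, * = accepting)

start=S0 accept=S1,S3 S0-x->S1 S0-y->S0 S1-x->S2 S1-y->S3 S2-x->S4 S2-y->S2 S3-x->S5 S3-y->S3 S4-x->S6 S4-y->S4 S5-x->S4 S5-y->S7 S6-x->S2 S6-y->S6 S7-x->S8 S7-y->S7 S8-x->S6 S8-y->S0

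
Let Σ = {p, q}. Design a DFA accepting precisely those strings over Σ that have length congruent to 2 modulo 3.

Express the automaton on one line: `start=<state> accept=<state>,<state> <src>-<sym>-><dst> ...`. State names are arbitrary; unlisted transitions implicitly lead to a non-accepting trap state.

Count input length modulo 3: every symbol advances one step around the cycle S0 → S1 → S2 → S0. Accept at S2.
With 3 states:
        p   q  
>  S0   S1  S1 
   S1   S2  S2 
 * S2   S0  S0 
(> = start, * = accepting)

start=S0 accept=S2 S0-p->S1 S0-q->S1 S1-p->S2 S1-q->S2 S2-p->S0 S2-q->S0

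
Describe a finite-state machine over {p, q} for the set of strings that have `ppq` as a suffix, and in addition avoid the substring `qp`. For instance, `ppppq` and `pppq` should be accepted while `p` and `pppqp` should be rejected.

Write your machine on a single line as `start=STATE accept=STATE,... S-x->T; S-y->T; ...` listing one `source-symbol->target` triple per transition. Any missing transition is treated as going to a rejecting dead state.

Run two small machines in parallel and take their product. The first has 4 states tracking how much of the suffix `ppq` has currently been matched; the second has 3 states tracking partial matches of the forbidden pattern `qp`. A product state is a pair (one from each), accepting exactly when both do. After merging equivalent states the machine shrinks.
A 5-state machine:
       p  q 
>  A   B  C 
   B   D  C 
   C   C  C 
   D   D  E 
 * E   C  C 
(> = start, * = accepting)

start=A; accept=E; A-p->B; A-q->C; B-p->D; B-q->C; C-p->C; C-q->C; D-p->D; D-q->E; E-p->C; E-q->C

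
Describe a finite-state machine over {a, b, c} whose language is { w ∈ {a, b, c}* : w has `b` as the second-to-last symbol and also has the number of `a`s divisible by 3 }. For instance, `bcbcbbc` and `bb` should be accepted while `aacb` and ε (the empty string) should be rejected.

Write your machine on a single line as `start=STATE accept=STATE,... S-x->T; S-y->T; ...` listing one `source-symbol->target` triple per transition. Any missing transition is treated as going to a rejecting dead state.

Handle the two conditions separately and then intersect. The first has 13 states tracking the last 2 symbols read; the second has 3 states tracking the count of `a`s modulo 3. A product state is a pair (one from each), accepting exactly when both do. Minimizing collapses redundant product states.
7 states suffice.
        a   b   c  
>  q0   q1  q2  q0 
   q1   q3  q1  q1 
   q2   q1  q4  q5 
   q3   q0  q6  q3 
 * q4   q1  q4  q5 
 * q5   q1  q2  q0 
   q6   q5  q6  q3 
(> = start, * = accepting)

start=q0; accept=q4,q5; q0-a->q1; q0-b->q2; q0-c->q0; q1-a->q3; q1-b->q1; q1-c->q1; q2-a->q1; q2-b->q4; q2-c->q5; q3-a->q0; q3-b->q6; q3-c->q3; q4-a->q1; q4-b->q4; q4-c->q5; q5-a->q1; q5-b->q2; q5-c->q0; q6-a->q5; q6-b->q6; q6-c->q3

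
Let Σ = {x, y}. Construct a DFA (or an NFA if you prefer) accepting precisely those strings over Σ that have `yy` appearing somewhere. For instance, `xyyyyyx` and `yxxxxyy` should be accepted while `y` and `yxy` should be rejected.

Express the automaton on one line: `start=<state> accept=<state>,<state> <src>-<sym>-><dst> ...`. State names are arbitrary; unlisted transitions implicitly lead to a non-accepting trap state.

start=A accept=C A-x->A A-y->B B-x->A B-y->C C-x->C C-y->C

Track how much of `yy` has been matched so far: state A is no progress, C is the absorbing accept state reached once `yy` has occurred. Intermediate states record partial matches; on a mismatch, fall back to the longest reusable overlap.
A 3-state machine:
       x  y 
>  A   A  B 
   B   A  C 
 * C   C  C 
(> = start, * = accepting)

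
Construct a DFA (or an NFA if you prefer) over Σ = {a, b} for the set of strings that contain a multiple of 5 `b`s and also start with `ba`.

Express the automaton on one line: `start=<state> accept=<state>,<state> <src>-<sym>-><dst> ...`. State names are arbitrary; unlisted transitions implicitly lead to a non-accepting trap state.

start=S0 accept=S7 S0-a->S1 S0-b->S2 S1-a->S1 S1-b->S1 S2-a->S3 S2-b->S1 S3-a->S3 S3-b->S4 S4-a->S4 S4-b->S5 S5-a->S5 S5-b->S6 S6-a->S6 S6-b->S7 S7-a->S7 S7-b->S3

Handle the two conditions separately and then intersect. The first has 5 states tracking the count of `b`s modulo 5; the second has 4 states tracking whether the input so far still matches the prefix `ba`. A product state is a pair (one from each), accepting exactly when both do. Equivalent product states are then merged.
        a   b  
>  S0   S1  S2 
   S1   S1  S1 
   S2   S3  S1 
   S3   S3  S4 
   S4   S4  S5 
   S5   S5  S6 
   S6   S6  S7 
 * S7   S7  S3 
(> = start, * = accepting)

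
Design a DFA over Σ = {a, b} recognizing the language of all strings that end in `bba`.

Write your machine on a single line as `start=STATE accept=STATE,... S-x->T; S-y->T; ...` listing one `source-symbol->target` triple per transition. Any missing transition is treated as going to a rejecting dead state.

start=q0; accept=q3; q0-a->q0; q0-b->q1; q1-a->q0; q1-b->q2; q2-a->q3; q2-b->q2; q3-a->q0; q3-b->q1

Remember how much of `bba` the current input suffix matches. State q0 means no match yet; q1 means the last symbol is `b`; q2 means the last 2 symbols are `bb`; q3 means the last 3 symbols are `bba`. Only q3 accepts. On a mismatch, fall back to the longest proper suffix that is still a prefix of `bba`.
A 4-state machine:
        a   b  
>  q0   q0  q1 
   q1   q0  q2 
   q2   q3  q2 
 * q3   q0  q1 
(> = start, * = accepting)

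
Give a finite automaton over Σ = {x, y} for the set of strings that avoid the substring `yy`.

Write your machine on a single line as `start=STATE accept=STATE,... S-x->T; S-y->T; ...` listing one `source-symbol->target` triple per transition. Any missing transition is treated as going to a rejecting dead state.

This is the complement of 'contains `yy`'. Use the same substring-matching states — S0 through S2 holding how much of `yy` has just been matched — but flip the accepting set: everything except the trap S2 accepts.
3 states suffice.
        x   y  
>* S0   S0  S1 
 * S1   S0  S2 
   S2   S2  S2 
(> = start, * = accepting)

start=S0; accept=S0,S1; S0-x->S0; S0-y->S1; S1-x->S0; S1-y->S2; S2-x->S2; S2-y->S2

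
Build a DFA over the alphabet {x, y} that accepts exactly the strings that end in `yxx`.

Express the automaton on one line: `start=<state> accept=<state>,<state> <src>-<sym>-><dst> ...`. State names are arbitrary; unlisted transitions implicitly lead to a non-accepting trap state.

start=A accept=D A-x->A A-y->B B-x->C B-y->B C-x->D C-y->B D-x->A D-y->B

Remember how much of `yxx` the current input suffix matches. State A means no match yet; B means the last symbol is `y`; C means the last 2 symbols are `yx`; D means the last 3 symbols are `yxx`. Only D accepts. On a mismatch, fall back to the longest proper suffix that is still a prefix of `yxx`.
A 4-state machine:
       x  y 
>  A   A  B 
   B   C  B 
   C   D  B 
 * D   A  B 
(> = start, * = accepting)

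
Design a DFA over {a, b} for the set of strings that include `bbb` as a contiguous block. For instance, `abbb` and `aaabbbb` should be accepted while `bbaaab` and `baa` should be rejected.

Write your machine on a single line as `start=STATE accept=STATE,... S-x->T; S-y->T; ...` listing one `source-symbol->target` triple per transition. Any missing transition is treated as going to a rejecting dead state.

States q0..q2 record the length of the longest prefix of `bbb` that matches the current input suffix. Reaching q3 means `bbb` has been seen, and we stay there forever. Accept from q3.
With 4 states:
        a   b  
>  q0   q0  q1 
   q1   q0  q2 
   q2   q0  q3 
 * q3   q3  q3 
(> = start, * = accepting)

start=q0; accept=q3; q0-a->q0; q0-b->q1; q1-a->q0; q1-b->q2; q2-a->q0; q2-b->q3; q3-a->q3; q3-b->q3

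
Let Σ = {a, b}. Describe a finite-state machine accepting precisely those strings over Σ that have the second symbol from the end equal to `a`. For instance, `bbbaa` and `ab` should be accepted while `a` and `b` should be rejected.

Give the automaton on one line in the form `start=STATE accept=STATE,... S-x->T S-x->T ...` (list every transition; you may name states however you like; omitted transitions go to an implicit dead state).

Because acceptance depends on a position counted from the end, the machine has to buffer the most recent 2 symbols. Make each state the string of the last up-to-2 symbols read; on input `x` shift the window left and append `x`. Accept when the buffered window has length 2 and begins with `a`.
7 states suffice.
        a   b  
>  q0   q1  q2 
   q1   q3  q4 
   q2   q5  q6 
 * q3   q3  q4 
 * q4   q5  q6 
   q5   q3  q4 
   q6   q5  q6 
(> = start, * = accepting)

start=q0 accept=q3,q4 q0-a->q1 q0-b->q2 q1-a->q3 q1-b->q4 q2-a->q5 q2-b->q6 q3-a->q3 q3-b->q4 q4-a->q5 q4-b->q6 q5-a->q3 q5-b->q4 q6-a->q5 q6-b->q6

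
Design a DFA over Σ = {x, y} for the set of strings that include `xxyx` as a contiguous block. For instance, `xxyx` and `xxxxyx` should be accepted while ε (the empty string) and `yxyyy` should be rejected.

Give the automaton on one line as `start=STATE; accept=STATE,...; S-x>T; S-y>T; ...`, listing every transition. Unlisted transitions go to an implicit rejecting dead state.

States s0..s3 record the length of the longest prefix of `xxyx` that matches the current input suffix. Reaching s4 means `xxyx` has been seen, and we stay there forever. Accept from s4.
5 states suffice.
        x   y  
>  s0   s1  s0 
   s1   s2  s0 
   s2   s2  s3 
   s3   s4  s0 
 * s4   s4  s4 
(> = start, * = accepting)

start=s0; accept=s4; s0-x>s1; s0-y>s0; s1-x>s2; s1-y>s0; s2-x>s2; s2-y>s3; s3-x>s4; s3-y>s0; s4-x>s4; s4-y>s4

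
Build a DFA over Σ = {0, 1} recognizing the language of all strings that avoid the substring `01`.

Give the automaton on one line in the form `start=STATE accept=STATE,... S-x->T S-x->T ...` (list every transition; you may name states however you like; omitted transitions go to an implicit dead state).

Track partial matches of the forbidden pattern `01`. State q2 is a dead state reached once `01` has occurred; every other state accepts. q0 means no part of `01` is currently matched.
With 3 states:
        0   1  
>* q0   q1  q0 
 * q1   q1  q2 
   q2   q2  q2 
(> = start, * = accepting)

start=q0 accept=q0,q1 q0-0->q1 q0-1->q0 q1-0->q1 q1-1->q2 q2-0->q2 q2-1->q2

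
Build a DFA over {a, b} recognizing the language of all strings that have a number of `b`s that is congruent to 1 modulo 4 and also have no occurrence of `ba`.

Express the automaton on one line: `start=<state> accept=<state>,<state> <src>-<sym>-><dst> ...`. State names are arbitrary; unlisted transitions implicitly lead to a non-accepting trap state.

start=s0 accept=s1 s0-a->s0 s0-b->s1 s1-a->s2 s1-b->s3 s2-a->s2 s2-b->s2 s3-a->s2 s3-b->s4 s4-a->s2 s4-b->s5 s5-a->s2 s5-b->s1

Handle the two conditions separately and then intersect. One (4 states) tracks the count of `b`s modulo 4; the other (3 states) tracks partial matches of the forbidden pattern `ba`. Each combined state is a pair, one component from each; accept when both components accept. After merging equivalent states the machine shrinks.
        a   b  
>  s0   s0  s1 
 * s1   s2  s3 
   s2   s2  s2 
   s3   s2  s4 
   s4   s2  s5 
   s5   s2  s1 
(> = start, * = accepting)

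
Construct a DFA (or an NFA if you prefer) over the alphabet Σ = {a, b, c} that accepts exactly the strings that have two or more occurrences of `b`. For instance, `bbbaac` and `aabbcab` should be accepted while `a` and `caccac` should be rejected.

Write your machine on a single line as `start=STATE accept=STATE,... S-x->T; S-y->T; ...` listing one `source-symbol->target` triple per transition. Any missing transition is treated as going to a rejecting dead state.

Only the number of `b`s matters, and only up to 3. Make a chain q0 → q1 → q2 → q3 advanced by each `b` (with q3 absorbing); every other symbol self-loops. The accepting set is {q2, q3}.
With 4 states:
        a   b   c  
>  q0   q0  q1  q0 
   q1   q1  q2  q1 
 * q2   q2  q3  q2 
 * q3   q3  q3  q3 
(> = start, * = accepting)

start=q0; accept=q2,q3; q0-a->q0; q0-b->q1; q0-c->q0; q1-a->q1; q1-b->q2; q1-c->q1; q2-a->q2; q2-b->q3; q2-c->q2; q3-a->q3; q3-b->q3; q3-c->q3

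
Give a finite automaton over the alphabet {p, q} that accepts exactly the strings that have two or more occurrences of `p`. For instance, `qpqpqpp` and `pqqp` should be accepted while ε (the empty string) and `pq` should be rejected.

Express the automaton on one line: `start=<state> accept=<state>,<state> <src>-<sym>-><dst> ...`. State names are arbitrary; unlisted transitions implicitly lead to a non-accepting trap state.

start=s0 accept=s2,s3 s0-p->s1 s0-q->s0 s1-p->s2 s1-q->s1 s2-p->s3 s2-q->s2 s3-p->s3 s3-q->s3

Count `p`s, saturating at 3: states s0 through s2 mean 0 through 2 `p`s seen; s3 means more than 2. Each `p` increments (capped at s3); other symbols loop. Accept from {s2, s3}.
4 states suffice.
        p   q  
>  s0   s1  s0 
   s1   s2  s1 
 * s2   s3  s2 
 * s3   s3  s3 
(> = start, * = accepting)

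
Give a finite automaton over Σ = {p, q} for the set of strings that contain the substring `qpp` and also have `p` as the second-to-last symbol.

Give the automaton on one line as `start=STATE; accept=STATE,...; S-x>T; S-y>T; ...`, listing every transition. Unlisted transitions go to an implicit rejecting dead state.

start=s0; accept=s7,s8; s0-p>s1; s0-q>s2; s1-p>s3; s1-q>s4; s2-p>s5; s2-q>s6; s3-p>s3; s3-q>s4; s4-p>s5; s4-q>s6; s5-p>s7; s5-q>s4; s6-p>s5; s6-q>s6; s7-p>s7; s7-q>s8; s8-p>s9; s8-q>s10; s9-p>s7; s9-q>s8; s10-p>s9; s10-q>s10

Build one automaton per condition and run them in lockstep. One (4 states) tracks whether and how much of `qpp` has been seen; the other (7 states) tracks the last 2 symbols read. Each combined state is a pair, one component from each; accept when both components accept.
An 11-state machine:
          p    q  
>  s0     s1   s2 
   s1     s3   s4 
   s2     s5   s6 
   s3     s3   s4 
   s4     s5   s6 
   s5     s7   s4 
   s6     s5   s6 
 * s7     s7   s8 
 * s8     s9  s10 
   s9     s7   s8 
   s10    s9  s10 
(> = start, * = accepting)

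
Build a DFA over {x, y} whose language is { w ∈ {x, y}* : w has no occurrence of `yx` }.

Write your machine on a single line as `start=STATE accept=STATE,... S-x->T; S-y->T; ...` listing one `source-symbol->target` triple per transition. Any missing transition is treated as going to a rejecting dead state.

Track partial matches of the forbidden pattern `yx`. State q2 is a dead state reached once `yx` has occurred; every other state accepts. q0 means no part of `yx` is currently matched.
3 states suffice.
        x   y  
>* q0   q0  q1 
 * q1   q2  q1 
   q2   q2  q2 
(> = start, * = accepting)

start=q0; accept=q0,q1; q0-x->q0; q0-y->q1; q1-x->q2; q1-y->q1; q2-x->q2; q2-y->q2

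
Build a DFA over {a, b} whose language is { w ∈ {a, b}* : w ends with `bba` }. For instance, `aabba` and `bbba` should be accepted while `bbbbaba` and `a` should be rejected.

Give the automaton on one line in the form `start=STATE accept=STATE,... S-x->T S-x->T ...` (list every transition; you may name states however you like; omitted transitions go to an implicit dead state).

start=q0 accept=q3 q0-a->q0 q0-b->q1 q1-a->q0 q1-b->q2 q2-a->q3 q2-b->q2 q3-a->q0 q3-b->q1

Remember how much of `bba` the current input suffix matches. State q0 means no match yet; q1 means the last symbol is `b`; q2 means the last 2 symbols are `bb`; q3 means the last 3 symbols are `bba`. Only q3 accepts. On a mismatch, fall back to the longest proper suffix that is still a prefix of `bba`.
With 4 states:
        a   b  
>  q0   q0  q1 
   q1   q0  q2 
   q2   q3  q2 
 * q3   q0  q1 
(> = start, * = accepting)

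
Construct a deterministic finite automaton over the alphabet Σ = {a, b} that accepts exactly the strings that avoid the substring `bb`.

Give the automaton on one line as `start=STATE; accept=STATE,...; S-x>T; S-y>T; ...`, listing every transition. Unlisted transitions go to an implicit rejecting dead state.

start=q0; accept=q0,q1; q0-a>q0; q0-b>q1; q1-a>q0; q1-b>q2; q2-a>q2; q2-b>q2

Track partial matches of the forbidden pattern `bb`. State q2 is a dead state reached once `bb` has occurred; every other state accepts. q0 means no part of `bb` is currently matched.
With 3 states:
        a   b  
>* q0   q0  q1 
 * q1   q0  q2 
   q2   q2  q2 
(> = start, * = accepting)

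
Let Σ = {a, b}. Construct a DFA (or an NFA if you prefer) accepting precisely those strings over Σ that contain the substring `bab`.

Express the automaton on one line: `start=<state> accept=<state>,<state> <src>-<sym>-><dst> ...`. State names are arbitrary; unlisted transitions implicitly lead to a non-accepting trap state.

States S0..S2 record the length of the longest prefix of `bab` that matches the current input suffix. Reaching S3 means `bab` has been seen, and we stay there forever. Accept from S3.
With 4 states:
        a   b  
>  S0   S0  S1 
   S1   S2  S1 
   S2   S0  S3 
 * S3   S3  S3 
(> = start, * = accepting)

start=S0 accept=S3 S0-a->S0 S0-b->S1 S1-a->S2 S1-b->S1 S2-a->S0 S2-b->S3 S3-a->S3 S3-b->S3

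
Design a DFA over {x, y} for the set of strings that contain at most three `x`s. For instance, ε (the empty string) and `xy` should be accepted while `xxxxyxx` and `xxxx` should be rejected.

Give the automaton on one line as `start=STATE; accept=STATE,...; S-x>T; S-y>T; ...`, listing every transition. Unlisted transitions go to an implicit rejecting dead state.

start=A; accept=A,B,C,D; A-x>B; A-y>A; B-x>C; B-y>B; C-x>D; C-y>C; D-x>E; D-y>D; E-x>E; E-y>E

Count `x`s, saturating at 4: states A through D mean 0 through 3 `x`s seen; E means more than 3. Each `x` increments (capped at E); other symbols loop. Accept from {A, B, C, D}.
       x  y 
>* A   B  A 
 * B   C  B 
 * C   D  C 
 * D   E  D 
   E   E  E 
(> = start, * = accepting)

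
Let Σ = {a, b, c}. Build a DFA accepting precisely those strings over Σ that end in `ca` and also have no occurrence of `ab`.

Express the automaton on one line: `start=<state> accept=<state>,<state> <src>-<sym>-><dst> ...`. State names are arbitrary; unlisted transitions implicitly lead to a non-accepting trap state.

start=s0 accept=s4 s0-a->s1 s0-b->s0 s0-c->s2 s1-a->s1 s1-b->s3 s1-c->s2 s2-a->s4 s2-b->s0 s2-c->s2 s3-a->s3 s3-b->s3 s3-c->s3 s4-a->s1 s4-b->s3 s4-c->s2

Handle the two conditions separately and then intersect. One (3 states) tracks how much of the suffix `ca` has currently been matched; the other (3 states) tracks partial matches of the forbidden pattern `ab`. Each combined state is a pair, one component from each; accept when both components accept. Equivalent product states are then merged.
5 states suffice.
        a   b   c  
>  s0   s1  s0  s2 
   s1   s1  s3  s2 
   s2   s4  s0  s2 
   s3   s3  s3  s3 
 * s4   s1  s3  s2 
(> = start, * = accepting)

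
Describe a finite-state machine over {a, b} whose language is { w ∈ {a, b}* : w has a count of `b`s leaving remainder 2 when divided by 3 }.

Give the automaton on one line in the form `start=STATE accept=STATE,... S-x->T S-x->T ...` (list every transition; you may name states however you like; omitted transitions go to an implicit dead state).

Keep the running count of `b`s modulo 3: each `b` advances along the cycle q0 → q1 → q2 → q0 while other symbols loop. Accept at q2.
With 3 states:
        a   b  
>  q0   q0  q1 
   q1   q1  q2 
 * q2   q2  q0 
(> = start, * = accepting)

start=q0 accept=q2 q0-a->q0 q0-b->q1 q1-a->q1 q1-b->q2 q2-a->q2 q2-b->q0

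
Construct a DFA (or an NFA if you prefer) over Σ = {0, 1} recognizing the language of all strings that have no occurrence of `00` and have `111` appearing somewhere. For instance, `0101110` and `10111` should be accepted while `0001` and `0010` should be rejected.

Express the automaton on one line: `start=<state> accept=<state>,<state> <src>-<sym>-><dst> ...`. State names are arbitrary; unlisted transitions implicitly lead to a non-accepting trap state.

Handle the two conditions separately and then intersect. One (3 states) tracks partial matches of the forbidden pattern `00`; the other (4 states) tracks whether and how much of `111` has been seen. Each combined state is a pair, one component from each; accept when both components accept. Minimizing collapses redundant product states.
        0   1  
>  q0   q1  q2 
   q1   q3  q2 
   q2   q1  q4 
   q3   q3  q3 
   q4   q1  q5 
 * q5   q6  q5 
 * q6   q3  q5 
(> = start, * = accepting)

start=q0 accept=q5,q6 q0-0->q1 q0-1->q2 q1-0->q3 q1-1->q2 q2-0->q1 q2-1->q4 q3-0->q3 q3-1->q3 q4-0->q1 q4-1->q5 q5-0->q6 q5-1->q5 q6-0->q3 q6-1->q5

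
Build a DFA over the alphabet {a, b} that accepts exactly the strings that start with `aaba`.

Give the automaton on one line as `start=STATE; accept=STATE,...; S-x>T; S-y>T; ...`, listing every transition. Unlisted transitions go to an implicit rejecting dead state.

start=q0; accept=q4; q0-a>q1; q0-b>q5; q1-a>q2; q1-b>q5; q2-a>q5; q2-b>q3; q3-a>q4; q3-b>q5; q4-a>q4; q4-b>q4; q5-a>q5; q5-b>q5

Check the first 4 symbols one by one: q0 through q3 record how many have matched `aaba` so far; any wrong symbol goes to the dead state q5. After all 4 match we enter the accepting sink q4.
A 6-state machine:
        a   b  
>  q0   q1  q5 
   q1   q2  q5 
   q2   q5  q3 
   q3   q4  q5 
 * q4   q4  q4 
   q5   q5  q5 
(> = start, * = accepting)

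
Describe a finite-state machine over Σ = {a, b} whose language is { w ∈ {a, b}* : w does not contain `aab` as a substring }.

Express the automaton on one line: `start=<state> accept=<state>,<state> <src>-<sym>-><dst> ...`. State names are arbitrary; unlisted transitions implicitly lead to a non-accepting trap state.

start=q0 accept=q0,q1,q2 q0-a->q1 q0-b->q0 q1-a->q2 q1-b->q0 q2-a->q2 q2-b->q3 q3-a->q3 q3-b->q3

This is the complement of 'contains `aab`'. Use the same substring-matching states — q0 through q3 holding how much of `aab` has just been matched — but flip the accepting set: everything except the trap q3 accepts.
        a   b  
>* q0   q1  q0 
 * q1   q2  q0 
 * q2   q2  q3 
   q3   q3  q3 
(> = start, * = accepting)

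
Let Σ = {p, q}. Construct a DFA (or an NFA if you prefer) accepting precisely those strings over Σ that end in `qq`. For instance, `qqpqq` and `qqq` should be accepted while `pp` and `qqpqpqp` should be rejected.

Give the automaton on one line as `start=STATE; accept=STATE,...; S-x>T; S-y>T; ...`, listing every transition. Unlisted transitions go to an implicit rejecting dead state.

Remember how much of `qq` the current input suffix matches. State S0 means no match yet; S1 means the last symbol is `q`; S2 means the last 2 symbols are `qq`. Only S2 accepts. On a mismatch, fall back to the longest proper suffix that is still a prefix of `qq`.
3 states suffice.
        p   q  
>  S0   S0  S1 
   S1   S0  S2 
 * S2   S0  S2 
(> = start, * = accepting)

start=S0; accept=S2; S0-p>S0; S0-q>S1; S1-p>S0; S1-q>S2; S2-p>S0; S2-q>S2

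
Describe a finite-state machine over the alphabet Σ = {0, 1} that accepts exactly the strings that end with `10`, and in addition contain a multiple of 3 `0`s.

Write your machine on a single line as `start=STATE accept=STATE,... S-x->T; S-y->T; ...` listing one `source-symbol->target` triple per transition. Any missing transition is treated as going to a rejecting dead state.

start=q0; accept=q4; q0-0->q1; q0-1->q0; q1-0->q2; q1-1->q1; q2-0->q0; q2-1->q3; q3-0->q4; q3-1->q3; q4-0->q1; q4-1->q0

Handle the two conditions separately and then intersect. The first has 3 states tracking how much of the suffix `10` has currently been matched; the second has 3 states tracking the count of `0`s modulo 3. A product state is a pair (one from each), accepting exactly when both do. Equivalent product states are then merged.
A 5-state machine:
        0   1  
>  q0   q1  q0 
   q1   q2  q1 
   q2   q0  q3 
   q3   q4  q3 
 * q4   q1  q0 
(> = start, * = accepting)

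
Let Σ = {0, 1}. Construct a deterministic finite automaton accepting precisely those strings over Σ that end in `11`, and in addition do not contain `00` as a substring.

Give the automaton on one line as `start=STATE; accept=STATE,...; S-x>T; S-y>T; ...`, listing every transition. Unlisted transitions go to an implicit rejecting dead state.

Run two small machines in parallel and take their product. The first has 3 states tracking how much of the suffix `11` has currently been matched; the second has 3 states tracking partial matches of the forbidden pattern `00`. A product state is a pair (one from each), accepting exactly when both do.
With 7 states:
        0   1  
>  q0   q1  q2 
   q1   q3  q2 
   q2   q1  q4 
   q3   q3  q5 
 * q4   q1  q4 
   q5   q3  q6 
   q6   q3  q6 
(> = start, * = accepting)

start=q0; accept=q4; q0-0>q1; q0-1>q2; q1-0>q3; q1-1>q2; q2-0>q1; q2-1>q4; q3-0>q3; q3-1>q5; q4-0>q1; q4-1>q4; q5-0>q3; q5-1>q6; q6-0>q3; q6-1>q6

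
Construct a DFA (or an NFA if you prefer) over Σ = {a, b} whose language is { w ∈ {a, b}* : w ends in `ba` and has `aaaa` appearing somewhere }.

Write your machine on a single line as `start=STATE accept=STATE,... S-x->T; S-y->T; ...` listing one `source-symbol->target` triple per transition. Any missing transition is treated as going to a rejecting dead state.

start=S0; accept=S8; S0-a->S1; S0-b->S2; S1-a->S3; S1-b->S2; S2-a->S4; S2-b->S2; S3-a->S5; S3-b->S2; S4-a->S3; S4-b->S2; S5-a->S6; S5-b->S2; S6-a->S6; S6-b->S7; S7-a->S8; S7-b->S7; S8-a->S6; S8-b->S7

Handle the two conditions separately and then intersect. One (3 states) tracks how much of the suffix `ba` has currently been matched; the other (5 states) tracks whether and how much of `aaaa` has been seen. Each combined state is a pair, one component from each; accept when both components accept.
9 states suffice.
        a   b  
>  S0   S1  S2 
   S1   S3  S2 
   S2   S4  S2 
   S3   S5  S2 
   S4   S3  S2 
   S5   S6  S2 
   S6   S6  S7 
   S7   S8  S7 
 * S8   S6  S7 
(> = start, * = accepting)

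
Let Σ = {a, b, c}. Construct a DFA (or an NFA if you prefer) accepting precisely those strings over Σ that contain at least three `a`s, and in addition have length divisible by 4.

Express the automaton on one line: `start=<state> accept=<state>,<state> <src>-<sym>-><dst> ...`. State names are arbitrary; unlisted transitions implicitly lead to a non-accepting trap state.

Run two small machines in parallel and take their product. One (5 states) tracks the count of `a`s, saturating at 4; the other (4 states) tracks the input length modulo 4. Each combined state is a pair, one component from each; accept when both components accept. Equivalent product states are then merged.
          a    b    c  
>  q0     q1   q2   q2 
   q1     q3   q4   q4 
   q2     q4   q5   q5 
   q3     q6   q7   q7 
   q4     q7   q8   q8 
   q5     q8   q9   q9 
   q6    q10  q10  q10 
   q7    q10  q11  q11 
   q8    q11  q12  q12 
   q9    q12   q0   q0 
 * q10   q13  q13  q13 
   q11   q13  q14  q14 
   q12   q14   q1   q1 
   q13   q15  q15  q15 
   q14   q15   q3   q3 
   q15    q6   q6   q6 
(> = start, * = accepting)

start=q0 accept=q10 q0-a->q1 q0-b->q2 q0-c->q2 q1-a->q3 q1-b->q4 q1-c->q4 q2-a->q4 q2-b->q5 q2-c->q5 q3-a->q6 q3-b->q7 q3-c->q7 q4-a->q7 q4-b->q8 q4-c->q8 q5-a->q8 q5-b->q9 q5-c->q9 q6-a->q10 q6-b->q10 q6-c->q10 q7-a->q10 q7-b->q11 q7-c->q11 q8-a->q11 q8-b->q12 q8-c->q12 q9-a->q12 q9-b->q0 q9-c->q0 q10-a->q13 q10-b->q13 q10-c->q13 q11-a->q13 q11-b->q14 q11-c->q14 q12-a->q14 q12-b->q1 q12-c->q1 q13-a->q15 q13-b->q15 q13-c->q15 q14-a->q15 q14-b->q3 q14-c->q3 q15-a->q6 q15-b->q6 q15-c->q6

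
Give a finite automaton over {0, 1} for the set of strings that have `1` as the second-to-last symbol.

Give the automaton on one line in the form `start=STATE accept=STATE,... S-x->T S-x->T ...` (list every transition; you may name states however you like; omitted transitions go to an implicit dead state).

start=q0 accept=q5,q6 q0-0->q1 q0-1->q2 q1-0->q3 q1-1->q4 q2-0->q5 q2-1->q6 q3-0->q3 q3-1->q4 q4-0->q5 q4-1->q6 q5-0->q3 q5-1->q4 q6-0->q5 q6-1->q6

Because acceptance depends on a position counted from the end, the machine has to buffer the most recent 2 symbols. Make each state the string of the last up-to-2 symbols read; on input `x` shift the window left and append `x`. Accept when the buffered window has length 2 and begins with `1`.
With 7 states:
        0   1  
>  q0   q1  q2 
   q1   q3  q4 
   q2   q5  q6 
   q3   q3  q4 
   q4   q5  q6 
 * q5   q3  q4 
 * q6   q5  q6 
(> = start, * = accepting)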